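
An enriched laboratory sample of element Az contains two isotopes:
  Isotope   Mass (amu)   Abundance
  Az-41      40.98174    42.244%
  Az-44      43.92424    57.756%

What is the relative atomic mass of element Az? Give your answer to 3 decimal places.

Ar = Σ fᵢ·mᵢ = 0.42244 × 40.98174 + 0.57756 × 43.92424
= 17.312326 + 25.368884 = 42.681210 amu

42.681 amu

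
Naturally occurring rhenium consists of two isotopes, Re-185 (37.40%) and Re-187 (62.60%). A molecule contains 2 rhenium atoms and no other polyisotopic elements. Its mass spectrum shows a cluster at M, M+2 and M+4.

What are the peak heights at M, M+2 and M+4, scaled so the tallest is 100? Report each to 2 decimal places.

Expanding (0.3740 + 0.6260)^2:
P(M) = 0.3740^2 = 0.139876
P(M+2) = 2 × 0.3740^1 × 0.6260^1 = 0.468248
P(M+4) = 0.6260^2 = 0.391876
The M+2 peak is largest (0.468248); scaling to 100 gives 29.87 : 100.00 : 83.69.

29.87 : 100.00 : 83.69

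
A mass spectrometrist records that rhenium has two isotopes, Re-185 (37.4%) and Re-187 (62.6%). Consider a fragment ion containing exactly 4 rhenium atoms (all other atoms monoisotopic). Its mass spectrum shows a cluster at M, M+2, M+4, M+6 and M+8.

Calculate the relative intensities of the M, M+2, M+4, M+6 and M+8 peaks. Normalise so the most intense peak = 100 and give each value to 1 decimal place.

5.3 : 35.7 : 89.6 : 100.0 : 41.8

The 4 Re atoms are independent, so intensities follow the terms of (0.374 + 0.626)^4.
P(M) = 0.374^4 = 0.019565
P(M+2) = 4 × 0.374^3 × 0.626^1 = 0.130993
P(M+4) = 6 × 0.374^2 × 0.626^2 = 0.328884
P(M+6) = 4 × 0.374^1 × 0.626^3 = 0.366990
P(M+8) = 0.626^4 = 0.153567
The M+6 peak is largest (0.366990); scaling to 100 gives 5.3 : 35.7 : 89.6 : 100.0 : 41.8.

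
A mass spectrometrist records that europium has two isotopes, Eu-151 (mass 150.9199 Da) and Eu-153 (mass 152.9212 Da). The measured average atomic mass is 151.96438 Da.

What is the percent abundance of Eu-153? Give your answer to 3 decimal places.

52.190%

Let x be the fractional abundance of Eu-151; then Eu-153 has abundance 1 − x.
150.9199·x + 152.9212·(1 − x) = 151.96438
(150.9199 − 152.9212)·x = 151.96438 − 152.9212
x = -0.95682 / -2.0013 = 0.47810 → 47.810% Eu-151, 52.190% Eu-153.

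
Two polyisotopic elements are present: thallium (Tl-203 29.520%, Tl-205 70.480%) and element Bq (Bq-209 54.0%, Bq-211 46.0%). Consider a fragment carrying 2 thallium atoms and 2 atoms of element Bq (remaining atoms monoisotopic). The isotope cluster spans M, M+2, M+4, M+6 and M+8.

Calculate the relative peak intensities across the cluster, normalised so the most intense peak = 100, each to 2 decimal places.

Thallium pattern (n=2): 0.08714304 : 0.41611392 : 0.49674304
Element Bq pattern (n=2): 0.2916 : 0.4968 : 0.2116
Convolve the two distributions (both contribute in 2-u steps):
  M: 0.08714304×0.2916 = 0.025411
  M+2: 0.08714304×0.4968 + 0.41611392×0.2916 = 0.164631
  M+4: 0.08714304×0.2116 + 0.41611392×0.4968 + 0.49674304×0.2916 = 0.370015
  M+6: 0.41611392×0.2116 + 0.49674304×0.4968 = 0.334832
  M+8: 0.49674304×0.2116 = 0.105111
Scale to base peak (0.370015) = 100: 6.87 : 44.49 : 100.00 : 90.49 : 28.41

6.87 : 44.49 : 100.00 : 90.49 : 28.41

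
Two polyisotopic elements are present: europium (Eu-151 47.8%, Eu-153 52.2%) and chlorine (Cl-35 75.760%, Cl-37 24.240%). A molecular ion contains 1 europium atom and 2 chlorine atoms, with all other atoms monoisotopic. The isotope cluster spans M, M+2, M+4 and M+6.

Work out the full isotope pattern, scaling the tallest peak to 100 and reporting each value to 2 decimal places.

57.74 : 100.00 : 46.26 : 6.45

Europium pattern (n=1): 0.4780 : 0.5220
Chlorine pattern (n=2): 0.57395776 : 0.36728448 : 0.05875776
Convolve the two distributions (both contribute in 2-u steps):
  M: 0.4780×0.57395776 = 0.274352
  M+2: 0.4780×0.36728448 + 0.5220×0.57395776 = 0.475168
  M+4: 0.4780×0.05875776 + 0.5220×0.36728448 = 0.219809
  M+6: 0.5220×0.05875776 = 0.030672
Scale to base peak (0.475168) = 100: 57.74 : 100.00 : 46.26 : 6.45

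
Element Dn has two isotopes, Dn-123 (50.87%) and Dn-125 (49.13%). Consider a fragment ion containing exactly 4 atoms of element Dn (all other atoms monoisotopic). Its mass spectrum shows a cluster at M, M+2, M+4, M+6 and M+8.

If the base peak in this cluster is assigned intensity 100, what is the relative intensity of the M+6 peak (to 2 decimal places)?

64.39

Binomial terms of (0.5087 + 0.4913)^4: M 0.0670, M+2 0.2587, M+4 0.3748, M+6 0.2413, M+8 0.0583 → M+4 is the base peak.
P(M+4) = C(4,2) × 0.5087^2 × 0.4913^2 = 6 × 0.25877569 × 0.24137569 = 0.374773 (base)
P(M+6) = C(4,3) × 0.5087^1 × 0.4913^3 = 4 × 0.5087 × 0.11858788 = 0.241303
Relative intensity = 0.241303 / 0.374773 × 100 = 64.39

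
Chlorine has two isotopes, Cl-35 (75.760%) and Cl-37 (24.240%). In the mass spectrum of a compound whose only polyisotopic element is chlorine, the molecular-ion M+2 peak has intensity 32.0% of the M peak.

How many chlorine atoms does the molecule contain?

1

For n independent Cl atoms, I(M+2)/I(M) = n · (abundance Cl-37) / (abundance Cl-35) = n · 0.24240/0.75760.
n = 0.320 × 0.75760/0.24240 = 1.00 ≈ 1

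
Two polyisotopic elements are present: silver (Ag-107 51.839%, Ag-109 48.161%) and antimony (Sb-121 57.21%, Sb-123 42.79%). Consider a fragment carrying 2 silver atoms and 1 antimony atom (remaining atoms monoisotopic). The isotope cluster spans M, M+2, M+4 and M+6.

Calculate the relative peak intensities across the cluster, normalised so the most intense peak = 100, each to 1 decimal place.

38.4 : 100.0 : 86.4 : 24.8

Silver pattern (n=2): 0.26872819 : 0.49932362 : 0.23194819
Antimony pattern (n=1): 0.5721 : 0.4279
Convolve the two distributions (both contribute in 2-u steps):
  M: 0.26872819×0.5721 = 0.153739
  M+2: 0.26872819×0.4279 + 0.49932362×0.5721 = 0.400652
  M+4: 0.49932362×0.4279 + 0.23194819×0.5721 = 0.346358
  M+6: 0.23194819×0.4279 = 0.099251
Scale to base peak (0.400652) = 100: 38.4 : 100.0 : 86.4 : 24.8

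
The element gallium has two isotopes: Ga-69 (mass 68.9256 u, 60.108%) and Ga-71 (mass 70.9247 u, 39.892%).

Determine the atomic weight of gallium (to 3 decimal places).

Ar = Σ fᵢ·mᵢ = 0.60108 × 68.9256 + 0.39892 × 70.9247
= 41.42980 + 28.29328 = 69.72308 u

69.723 u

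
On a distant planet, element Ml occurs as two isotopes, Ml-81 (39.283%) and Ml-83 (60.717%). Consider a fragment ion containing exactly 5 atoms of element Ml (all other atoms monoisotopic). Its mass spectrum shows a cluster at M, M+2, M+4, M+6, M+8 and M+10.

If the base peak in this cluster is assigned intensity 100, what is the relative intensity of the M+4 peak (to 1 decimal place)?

64.7

(0.39283 + 0.60717)^5 gives M 0.0094, M+2 0.0723, M+4 0.2235, M+6 0.3454, M+8 0.2669, M+10 0.0825; the largest is M+6.
P(M+6) = C(5,3) × 0.39283^2 × 0.60717^3 = 10 × 0.15431541 × 0.2238365 = 0.345414 (base)
P(M+4) = C(5,2) × 0.39283^3 × 0.60717^2 = 10 × 0.06061972 × 0.36865541 = 0.223478
Relative intensity = 0.223478 / 0.345414 × 100 = 64.7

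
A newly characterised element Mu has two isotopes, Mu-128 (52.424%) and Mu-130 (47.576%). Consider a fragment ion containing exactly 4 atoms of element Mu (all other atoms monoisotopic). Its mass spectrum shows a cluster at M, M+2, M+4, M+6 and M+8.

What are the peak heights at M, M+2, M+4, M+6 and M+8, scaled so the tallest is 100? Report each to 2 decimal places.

20.24 : 73.46 : 100.00 : 60.50 : 13.73

The 4 Mu atoms are independent, so intensities follow the terms of (0.52424 + 0.47576)^4.
P(M) = 0.52424^4 = 0.075530
P(M+2) = 4 × 0.52424^3 × 0.47576^1 = 0.274182
P(M+4) = 6 × 0.52424^2 × 0.47576^2 = 0.373239
P(M+6) = 4 × 0.52424^1 × 0.47576^3 = 0.225816
P(M+8) = 0.47576^4 = 0.051233
The M+4 peak is largest (0.373239); scaling to 100 gives 20.24 : 73.46 : 100.00 : 60.50 : 13.73.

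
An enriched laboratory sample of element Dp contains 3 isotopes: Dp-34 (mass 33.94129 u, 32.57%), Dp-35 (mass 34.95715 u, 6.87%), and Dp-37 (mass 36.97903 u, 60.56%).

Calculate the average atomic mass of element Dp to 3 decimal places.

35.851 u

The abundance-weighted mean is 0.3257 × 33.94129 + 0.0687 × 34.95715 + 0.6056 × 36.97903
= 11.054678 + 2.401556 + 22.394501 = 35.850735 u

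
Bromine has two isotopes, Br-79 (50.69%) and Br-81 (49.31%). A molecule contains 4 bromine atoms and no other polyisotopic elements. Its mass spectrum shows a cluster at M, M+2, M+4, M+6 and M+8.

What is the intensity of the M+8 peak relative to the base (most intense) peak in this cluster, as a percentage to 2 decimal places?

15.77%

(0.5069 + 0.4931)^4 gives M 0.0660, M+2 0.2569, M+4 0.3749, M+6 0.2431, M+8 0.0591; the largest is M+4.
P(M+4) = C(4,2) × 0.5069^2 × 0.4931^2 = 6 × 0.25694761 × 0.24314761 = 0.374857 (base)
P(M+8) = C(4,4) × 0.5069^0 × 0.4931^4 = 1 × 1.0000 × 0.05912076 = 0.059121
Relative intensity = 0.059121 / 0.374857 × 100 = 15.77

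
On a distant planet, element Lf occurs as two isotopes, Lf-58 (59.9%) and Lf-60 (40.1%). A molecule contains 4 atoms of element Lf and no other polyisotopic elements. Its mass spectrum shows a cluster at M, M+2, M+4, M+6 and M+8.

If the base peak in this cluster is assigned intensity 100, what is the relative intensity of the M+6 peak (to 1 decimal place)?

Term probabilities: M 0.1287, M+2 0.3447, M+4 0.3462, M+6 0.1545, M+8 0.0259. Base peak = M+4.
P(M+4) = C(4,2) × 0.599^2 × 0.401^2 = 6 × 0.358801 × 0.160801 = 0.346173 (base)
P(M+6) = C(4,3) × 0.599^1 × 0.401^3 = 4 × 0.5990 × 0.0644812 = 0.154497
Relative intensity = 0.154497 / 0.346173 × 100 = 44.6

44.6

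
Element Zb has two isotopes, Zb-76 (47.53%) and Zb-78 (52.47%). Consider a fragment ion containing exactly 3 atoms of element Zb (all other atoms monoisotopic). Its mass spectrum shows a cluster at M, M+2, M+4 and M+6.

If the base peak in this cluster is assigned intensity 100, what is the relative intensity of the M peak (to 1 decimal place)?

Term probabilities: M 0.1074, M+2 0.3556, M+4 0.3926, M+6 0.1445. Base peak = M+4.
P(M+4) = C(3,2) × 0.4753^1 × 0.5247^2 = 3 × 0.4753 × 0.27531009 = 0.392565 (base)
P(M) = C(3,0) × 0.4753^3 × 0.5247^0 = 1 × 0.10737507 × 1.0000 = 0.107375
Relative intensity = 0.107375 / 0.392565 × 100 = 27.4

27.4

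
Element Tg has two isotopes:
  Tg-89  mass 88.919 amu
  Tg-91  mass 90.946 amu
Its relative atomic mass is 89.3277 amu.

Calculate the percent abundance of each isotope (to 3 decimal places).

Tg-89: 79.837%, Tg-91: 20.163%

With x = fraction of Tg-89 (so Tg-91 is 1 − x):
88.919·x + 90.946·(1 − x) = 89.3277
(88.919 − 90.946)·x = 89.3277 − 90.946
x = -1.6183 / -2.027 = 0.79837 → 79.837% Tg-89, 20.163% Tg-91.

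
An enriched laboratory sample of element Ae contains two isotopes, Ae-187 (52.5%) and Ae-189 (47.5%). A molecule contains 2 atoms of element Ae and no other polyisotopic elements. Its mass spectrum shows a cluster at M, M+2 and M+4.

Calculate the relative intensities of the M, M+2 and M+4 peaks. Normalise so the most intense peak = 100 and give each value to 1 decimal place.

55.3 : 100.0 : 45.2

Expanding (0.525 + 0.475)^2:
P(M) = 0.525^2 = 0.275625
P(M+2) = 2 × 0.525^1 × 0.475^1 = 0.498750
P(M+4) = 0.475^2 = 0.225625
The M+2 peak is largest (0.498750); scaling to 100 gives 55.3 : 100.0 : 45.2.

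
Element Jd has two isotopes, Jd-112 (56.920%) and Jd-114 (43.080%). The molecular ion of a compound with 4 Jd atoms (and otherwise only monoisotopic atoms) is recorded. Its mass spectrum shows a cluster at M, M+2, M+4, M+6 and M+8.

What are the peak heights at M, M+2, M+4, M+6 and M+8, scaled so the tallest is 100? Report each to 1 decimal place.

29.1 : 88.1 : 100.0 : 50.5 : 9.5

The 4 Jd atoms are independent, so intensities follow the terms of (0.56920 + 0.43080)^4.
P(M) = 0.56920^4 = 0.104969
P(M+2) = 4 × 0.56920^3 × 0.43080^1 = 0.317783
P(M+4) = 6 × 0.56920^2 × 0.43080^2 = 0.360772
P(M+6) = 4 × 0.56920^1 × 0.43080^3 = 0.182034
P(M+8) = 0.43080^4 = 0.034443
The M+4 peak is largest (0.360772); scaling to 100 gives 29.1 : 88.1 : 100.0 : 50.5 : 9.5.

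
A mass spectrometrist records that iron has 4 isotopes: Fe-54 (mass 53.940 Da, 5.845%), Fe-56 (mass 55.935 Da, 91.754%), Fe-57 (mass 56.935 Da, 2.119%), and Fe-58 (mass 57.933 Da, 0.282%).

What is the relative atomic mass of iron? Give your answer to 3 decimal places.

Average mass = Σ (abundance × isotope mass) = 0.05845 × 53.940 + 0.91754 × 55.935 + 0.02119 × 56.935 + 0.00282 × 57.933
= 3.1528 + 51.3226 + 1.2065 + 0.1634 = 55.8453 Da

55.845 Da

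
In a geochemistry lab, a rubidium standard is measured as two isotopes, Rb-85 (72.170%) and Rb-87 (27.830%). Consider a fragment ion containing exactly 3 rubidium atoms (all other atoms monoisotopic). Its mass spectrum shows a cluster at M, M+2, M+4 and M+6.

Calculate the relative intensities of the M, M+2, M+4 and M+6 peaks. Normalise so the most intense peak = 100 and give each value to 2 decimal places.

Each Rb atom is independently Rb-85 (p = 0.72170) or Rb-87 (q = 0.27830); the cluster is the binomial expansion (p + q)^3.
P(M) = 0.72170^3 = 0.375898
P(M+2) = 3 × 0.72170^2 × 0.27830^1 = 0.434858
P(M+4) = 3 × 0.72170^1 × 0.27830^2 = 0.167689
P(M+6) = 0.27830^3 = 0.021555
The M+2 peak is largest (0.434858); scaling to 100 gives 86.44 : 100.00 : 38.56 : 4.96.

86.44 : 100.00 : 38.56 : 4.96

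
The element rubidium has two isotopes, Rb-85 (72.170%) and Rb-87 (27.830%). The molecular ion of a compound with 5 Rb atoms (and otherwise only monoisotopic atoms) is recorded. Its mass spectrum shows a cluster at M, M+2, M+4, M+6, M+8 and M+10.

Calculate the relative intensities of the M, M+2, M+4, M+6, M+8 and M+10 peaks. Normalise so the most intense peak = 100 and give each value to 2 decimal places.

Each Rb atom is independently Rb-85 (p = 0.72170) or Rb-87 (q = 0.27830); the cluster is the binomial expansion (p + q)^5.
P(M) = 0.72170^5 = 0.195787
P(M+2) = 5 × 0.72170^4 × 0.27830^1 = 0.377494
P(M+4) = 10 × 0.72170^3 × 0.27830^2 = 0.291136
P(M+6) = 10 × 0.72170^2 × 0.27830^3 = 0.112267
P(M+8) = 5 × 0.72170^1 × 0.27830^4 = 0.021646
P(M+10) = 0.27830^5 = 0.001669
The M+2 peak is largest (0.377494); scaling to 100 gives 51.86 : 100.00 : 77.12 : 29.74 : 5.73 : 0.44.

51.86 : 100.00 : 77.12 : 29.74 : 5.73 : 0.44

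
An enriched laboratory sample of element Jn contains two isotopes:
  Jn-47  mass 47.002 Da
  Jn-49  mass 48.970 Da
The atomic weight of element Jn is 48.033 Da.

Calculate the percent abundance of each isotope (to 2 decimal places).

With x = fraction of Jn-47 (so Jn-49 is 1 − x):
47.002·x + 48.970·(1 − x) = 48.033
(47.002 − 48.970)·x = 48.033 − 48.970
x = -0.937 / -1.968 = 0.47612 → 47.61% Jn-47, 52.39% Jn-49.

Jn-47: 47.61%, Jn-49: 52.39%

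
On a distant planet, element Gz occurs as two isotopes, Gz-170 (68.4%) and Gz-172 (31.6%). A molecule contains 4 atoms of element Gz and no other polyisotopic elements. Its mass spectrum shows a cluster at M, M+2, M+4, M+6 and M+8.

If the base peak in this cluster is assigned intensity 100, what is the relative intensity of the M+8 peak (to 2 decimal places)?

2.47

(0.684 + 0.316)^4 gives M 0.2189, M+2 0.4045, M+4 0.2803, M+6 0.0863, M+8 0.0100; the largest is M+2.
P(M+2) = C(4,1) × 0.684^3 × 0.316^1 = 4 × 0.3200135 × 0.3160 = 0.404497 (base)
P(M+8) = C(4,4) × 0.684^0 × 0.316^4 = 1 × 1.0000 × 0.00997122 = 0.009971
Relative intensity = 0.009971 / 0.404497 × 100 = 2.47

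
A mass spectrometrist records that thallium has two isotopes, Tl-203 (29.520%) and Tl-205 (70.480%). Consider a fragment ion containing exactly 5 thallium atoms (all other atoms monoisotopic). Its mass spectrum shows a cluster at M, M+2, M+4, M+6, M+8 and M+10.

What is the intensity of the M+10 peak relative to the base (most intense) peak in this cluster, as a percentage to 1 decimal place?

47.8%

Binomial terms of (0.29520 + 0.70480)^5: M 0.0022, M+2 0.0268, M+4 0.1278, M+6 0.3051, M+8 0.3642, M+10 0.1739 → M+8 is the base peak.
P(M+8) = C(5,4) × 0.29520^1 × 0.70480^4 = 5 × 0.2952 × 0.24675365 = 0.364208 (base)
P(M+10) = C(5,5) × 0.29520^0 × 0.70480^5 = 1 × 1.0000 × 0.17391197 = 0.173912
Relative intensity = 0.173912 / 0.364208 × 100 = 47.8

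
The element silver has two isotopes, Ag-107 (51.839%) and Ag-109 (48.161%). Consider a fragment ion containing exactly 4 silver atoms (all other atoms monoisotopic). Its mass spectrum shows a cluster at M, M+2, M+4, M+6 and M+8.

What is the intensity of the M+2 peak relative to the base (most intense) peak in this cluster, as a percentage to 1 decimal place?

71.8%

Binomial terms of (0.51839 + 0.48161)^4: M 0.0722, M+2 0.2684, M+4 0.3740, M+6 0.2316, M+8 0.0538 → M+4 is the base peak.
P(M+4) = C(4,2) × 0.51839^2 × 0.48161^2 = 6 × 0.26872819 × 0.23194819 = 0.373986 (base)
P(M+2) = C(4,1) × 0.51839^3 × 0.48161^1 = 4 × 0.13930601 × 0.48161 = 0.268365
Relative intensity = 0.268365 / 0.373986 × 100 = 71.8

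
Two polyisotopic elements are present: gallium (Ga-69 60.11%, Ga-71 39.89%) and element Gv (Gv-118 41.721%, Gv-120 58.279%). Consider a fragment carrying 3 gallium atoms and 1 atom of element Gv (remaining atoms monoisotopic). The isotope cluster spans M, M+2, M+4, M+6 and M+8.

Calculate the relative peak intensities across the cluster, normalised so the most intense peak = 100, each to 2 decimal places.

24.38 : 82.58 : 100.00 : 52.11 : 9.95

Gallium pattern (n=3): 0.21719018 : 0.43239309 : 0.28694328 : 0.06347345
Element Gv pattern (n=1): 0.41721 : 0.58279
Convolve the two distributions (both contribute in 2-u steps):
  M: 0.21719018×0.41721 = 0.090614
  M+2: 0.21719018×0.58279 + 0.43239309×0.41721 = 0.306975
  M+4: 0.43239309×0.58279 + 0.28694328×0.41721 = 0.371710
  M+6: 0.28694328×0.58279 + 0.06347345×0.41721 = 0.193709
  M+8: 0.06347345×0.58279 = 0.036992
Scale to base peak (0.371710) = 100: 24.38 : 82.58 : 100.00 : 52.11 : 9.95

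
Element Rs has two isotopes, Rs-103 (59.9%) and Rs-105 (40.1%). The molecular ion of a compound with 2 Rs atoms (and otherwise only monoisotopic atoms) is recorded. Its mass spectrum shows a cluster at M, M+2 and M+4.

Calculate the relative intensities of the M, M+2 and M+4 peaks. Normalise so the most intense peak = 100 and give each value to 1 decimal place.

Expanding (0.599 + 0.401)^2:
P(M) = 0.599^2 = 0.358801
P(M+2) = 2 × 0.599^1 × 0.401^1 = 0.480398
P(M+4) = 0.401^2 = 0.160801
The M+2 peak is largest (0.480398); scaling to 100 gives 74.7 : 100.0 : 33.5.

74.7 : 100.0 : 33.5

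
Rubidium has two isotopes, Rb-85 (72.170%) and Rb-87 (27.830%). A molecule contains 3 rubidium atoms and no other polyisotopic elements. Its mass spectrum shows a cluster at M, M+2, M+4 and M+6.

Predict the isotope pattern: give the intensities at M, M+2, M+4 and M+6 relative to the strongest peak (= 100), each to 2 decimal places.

86.44 : 100.00 : 38.56 : 4.96

Expanding (0.72170 + 0.27830)^3:
P(M) = 0.72170^3 = 0.375898
P(M+2) = 3 × 0.72170^2 × 0.27830^1 = 0.434858
P(M+4) = 3 × 0.72170^1 × 0.27830^2 = 0.167689
P(M+6) = 0.27830^3 = 0.021555
The M+2 peak is largest (0.434858); scaling to 100 gives 86.44 : 100.00 : 38.56 : 4.96.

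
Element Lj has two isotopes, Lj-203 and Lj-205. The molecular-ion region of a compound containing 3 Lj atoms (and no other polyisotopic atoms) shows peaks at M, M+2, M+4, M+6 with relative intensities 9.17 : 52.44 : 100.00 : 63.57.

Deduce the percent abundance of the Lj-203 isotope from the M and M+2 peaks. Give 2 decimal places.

34.41%

If p is the fraction of Lj that is Lj-203, then I(M+2)/I(M) = [C(3,1)·p^2·(1−p)] / p^3 = 3·(1−p)/p = 52.44/9.17 = 5.7186
(1−p)/p = 5.7186/3 = 1.9062  ⇒  p = 1/(1 + 1.9062) = 0.3441
Lj-203: 34.41%, Lj-205: 65.59%.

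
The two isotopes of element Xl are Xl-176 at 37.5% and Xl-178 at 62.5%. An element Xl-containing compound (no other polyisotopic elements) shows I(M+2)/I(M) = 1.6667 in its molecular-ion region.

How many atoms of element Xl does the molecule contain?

1

With n Xl atoms, P(M+2)/P(M) = C(n,1)·p^(n−1)q / p^n = n·q/p = n · 0.625/0.375.
n = 1.6667 × 0.375/0.625 = 1.00 ≈ 1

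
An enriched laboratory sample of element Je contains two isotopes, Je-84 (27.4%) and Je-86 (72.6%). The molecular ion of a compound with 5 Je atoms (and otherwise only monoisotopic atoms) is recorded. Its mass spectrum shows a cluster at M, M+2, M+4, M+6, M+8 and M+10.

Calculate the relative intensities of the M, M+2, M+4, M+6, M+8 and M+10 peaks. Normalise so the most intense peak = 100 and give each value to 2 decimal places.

0.41 : 5.38 : 28.49 : 75.48 : 100.00 : 52.99

Each Je atom is independently Je-84 (p = 0.274) or Je-86 (q = 0.726); the cluster is the binomial expansion (p + q)^5.
P(M) = 0.274^5 = 0.001544
P(M+2) = 5 × 0.274^4 × 0.726^1 = 0.020460
P(M+4) = 10 × 0.274^3 × 0.726^2 = 0.108424
P(M+6) = 10 × 0.274^2 × 0.726^3 = 0.287284
P(M+8) = 5 × 0.274^1 × 0.726^4 = 0.380598
P(M+10) = 0.726^5 = 0.201689
The M+8 peak is largest (0.380598); scaling to 100 gives 0.41 : 5.38 : 28.49 : 75.48 : 100.00 : 52.99.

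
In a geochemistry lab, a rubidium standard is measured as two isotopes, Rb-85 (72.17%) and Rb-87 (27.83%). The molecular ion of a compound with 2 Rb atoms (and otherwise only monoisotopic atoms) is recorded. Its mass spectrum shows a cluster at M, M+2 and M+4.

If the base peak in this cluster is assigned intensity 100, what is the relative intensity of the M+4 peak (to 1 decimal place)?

Binomial terms of (0.7217 + 0.2783)^2: M 0.5209, M+2 0.4017, M+4 0.0775 → M is the base peak.
P(M) = C(2,0) × 0.7217^2 × 0.2783^0 = 1 × 0.52085089 × 1.0000 = 0.520851 (base)
P(M+4) = C(2,2) × 0.7217^0 × 0.2783^2 = 1 × 1.0000 × 0.07745089 = 0.077451
Relative intensity = 0.077451 / 0.520851 × 100 = 14.9

14.9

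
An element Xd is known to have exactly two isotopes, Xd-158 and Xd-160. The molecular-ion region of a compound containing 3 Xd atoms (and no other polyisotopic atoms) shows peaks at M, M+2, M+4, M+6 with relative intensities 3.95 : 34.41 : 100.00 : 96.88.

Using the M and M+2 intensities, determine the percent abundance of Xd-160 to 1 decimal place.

74.4%

Let p = fractional abundance of Xd-158. I(M+2)/I(M) = [C(3,1)·p^2·(1−p)] / p^3 = 3·(1−p)/p = 34.41/3.95 = 8.7114
(1−p)/p = 8.7114/3 = 2.9038  ⇒  p = 1/(1 + 2.9038) = 0.2562
Xd-158: 25.6%, Xd-160: 74.4%.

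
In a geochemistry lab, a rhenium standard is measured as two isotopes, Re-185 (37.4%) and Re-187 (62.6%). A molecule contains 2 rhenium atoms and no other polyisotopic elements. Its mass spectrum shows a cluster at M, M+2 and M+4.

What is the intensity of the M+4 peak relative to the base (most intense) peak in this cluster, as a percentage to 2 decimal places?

(0.374 + 0.626)^2 gives M 0.1399, M+2 0.4682, M+4 0.3919; the largest is M+2.
P(M+2) = C(2,1) × 0.374^1 × 0.626^1 = 2 × 0.3740 × 0.6260 = 0.468248 (base)
P(M+4) = C(2,2) × 0.374^0 × 0.626^2 = 1 × 1.0000 × 0.391876 = 0.391876
Relative intensity = 0.391876 / 0.468248 × 100 = 83.69

83.69%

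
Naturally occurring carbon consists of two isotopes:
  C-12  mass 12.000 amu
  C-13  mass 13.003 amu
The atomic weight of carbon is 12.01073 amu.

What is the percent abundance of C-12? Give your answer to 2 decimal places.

With x = fraction of C-12 (so C-13 is 1 − x):
12.000·x + 13.003·(1 − x) = 12.01073
(12.000 − 13.003)·x = 12.01073 − 13.003
x = -0.99227 / -1.003 = 0.98930 → 98.93% C-12, 1.07% C-13.

98.93%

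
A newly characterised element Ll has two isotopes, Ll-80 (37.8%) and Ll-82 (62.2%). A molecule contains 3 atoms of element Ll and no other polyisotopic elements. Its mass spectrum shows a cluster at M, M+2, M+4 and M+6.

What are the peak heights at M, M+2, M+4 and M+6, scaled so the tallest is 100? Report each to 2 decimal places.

Each Ll atom is independently Ll-80 (p = 0.378) or Ll-82 (q = 0.622); the cluster is the binomial expansion (p + q)^3.
P(M) = 0.378^3 = 0.054010
P(M+2) = 3 × 0.378^2 × 0.622^1 = 0.266622
P(M+4) = 3 × 0.378^1 × 0.622^2 = 0.438726
P(M+6) = 0.622^3 = 0.240642
The M+4 peak is largest (0.438726); scaling to 100 gives 12.31 : 60.77 : 100.00 : 54.85.

12.31 : 60.77 : 100.00 : 54.85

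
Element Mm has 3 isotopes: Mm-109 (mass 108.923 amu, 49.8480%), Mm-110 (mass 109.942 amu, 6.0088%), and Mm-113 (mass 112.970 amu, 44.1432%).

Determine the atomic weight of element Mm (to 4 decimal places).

110.7707 amu

Ar = Σ fᵢ·mᵢ = 0.498480 × 108.923 + 0.060088 × 109.942 + 0.441432 × 112.970
= 54.29594 + 6.60619 + 49.86857 = 110.77070 amu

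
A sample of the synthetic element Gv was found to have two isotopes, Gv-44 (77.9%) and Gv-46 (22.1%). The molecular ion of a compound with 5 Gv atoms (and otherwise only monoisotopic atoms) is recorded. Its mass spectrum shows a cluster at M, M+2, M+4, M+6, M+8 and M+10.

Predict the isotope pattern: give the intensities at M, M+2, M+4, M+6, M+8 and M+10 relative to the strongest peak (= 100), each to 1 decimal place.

70.5 : 100.0 : 56.7 : 16.1 : 2.3 : 0.1

Each Gv atom is independently Gv-44 (p = 0.779) or Gv-46 (q = 0.221); the cluster is the binomial expansion (p + q)^5.
P(M) = 0.779^5 = 0.286871
P(M+2) = 5 × 0.779^4 × 0.221^1 = 0.406923
P(M+4) = 10 × 0.779^3 × 0.221^2 = 0.230886
P(M+6) = 10 × 0.779^2 × 0.221^3 = 0.065502
P(M+8) = 5 × 0.779^1 × 0.221^4 = 0.009291
P(M+10) = 0.221^5 = 0.000527
The M+2 peak is largest (0.406923); scaling to 100 gives 70.5 : 100.0 : 56.7 : 16.1 : 2.3 : 0.1.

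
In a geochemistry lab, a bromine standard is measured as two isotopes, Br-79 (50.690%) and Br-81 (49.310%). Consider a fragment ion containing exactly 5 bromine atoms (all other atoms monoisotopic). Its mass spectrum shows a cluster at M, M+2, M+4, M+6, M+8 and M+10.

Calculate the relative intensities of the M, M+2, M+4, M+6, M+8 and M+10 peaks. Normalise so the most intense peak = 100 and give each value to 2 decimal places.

10.57 : 51.40 : 100.00 : 97.28 : 47.31 : 9.21

Expanding (0.50690 + 0.49310)^5:
P(M) = 0.50690^5 = 0.033467
P(M+2) = 5 × 0.50690^4 × 0.49310^1 = 0.162777
P(M+4) = 10 × 0.50690^3 × 0.49310^2 = 0.316692
P(M+6) = 10 × 0.50690^2 × 0.49310^3 = 0.308070
P(M+8) = 5 × 0.50690^1 × 0.49310^4 = 0.149842
P(M+10) = 0.49310^5 = 0.029152
The M+4 peak is largest (0.316692); scaling to 100 gives 10.57 : 51.40 : 100.00 : 97.28 : 47.31 : 9.21.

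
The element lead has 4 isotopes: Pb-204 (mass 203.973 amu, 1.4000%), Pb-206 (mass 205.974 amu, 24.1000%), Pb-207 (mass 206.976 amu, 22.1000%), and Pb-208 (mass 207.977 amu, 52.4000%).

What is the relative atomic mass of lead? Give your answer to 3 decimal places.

Ar = Σ fᵢ·mᵢ = 0.014000 × 203.973 + 0.241000 × 205.974 + 0.221000 × 206.976 + 0.524000 × 207.977
= 2.8556 + 49.6397 + 45.7417 + 108.9799 = 207.2169 amu

207.217 amu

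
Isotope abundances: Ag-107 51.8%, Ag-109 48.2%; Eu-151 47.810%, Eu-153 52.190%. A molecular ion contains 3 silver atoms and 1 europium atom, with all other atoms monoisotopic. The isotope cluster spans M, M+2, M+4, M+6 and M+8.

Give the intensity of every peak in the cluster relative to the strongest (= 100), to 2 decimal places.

17.72 : 68.79 : 100.00 : 64.50 : 15.58

Silver pattern (n=3): 0.13899183 : 0.3879965 : 0.3610315 : 0.11198017
Europium pattern (n=1): 0.4781 : 0.5219
Convolve the two distributions (both contribute in 2-u steps):
  M: 0.13899183×0.4781 = 0.066452
  M+2: 0.13899183×0.5219 + 0.3879965×0.4781 = 0.258041
  M+4: 0.3879965×0.5219 + 0.3610315×0.4781 = 0.375105
  M+6: 0.3610315×0.5219 + 0.11198017×0.4781 = 0.241960
  M+8: 0.11198017×0.5219 = 0.058442
Scale to base peak (0.375105) = 100: 17.72 : 68.79 : 100.00 : 64.50 : 15.58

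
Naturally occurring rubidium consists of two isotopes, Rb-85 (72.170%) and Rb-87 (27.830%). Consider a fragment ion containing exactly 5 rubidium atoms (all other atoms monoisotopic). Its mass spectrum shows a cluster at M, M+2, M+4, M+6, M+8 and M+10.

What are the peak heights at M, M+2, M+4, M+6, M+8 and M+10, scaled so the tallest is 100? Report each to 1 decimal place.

The 5 Rb atoms are independent, so intensities follow the terms of (0.72170 + 0.27830)^5.
P(M) = 0.72170^5 = 0.195787
P(M+2) = 5 × 0.72170^4 × 0.27830^1 = 0.377494
P(M+4) = 10 × 0.72170^3 × 0.27830^2 = 0.291136
P(M+6) = 10 × 0.72170^2 × 0.27830^3 = 0.112267
P(M+8) = 5 × 0.72170^1 × 0.27830^4 = 0.021646
P(M+10) = 0.27830^5 = 0.001669
The M+2 peak is largest (0.377494); scaling to 100 gives 51.9 : 100.0 : 77.1 : 29.7 : 5.7 : 0.4.

51.9 : 100.0 : 77.1 : 29.7 : 5.7 : 0.4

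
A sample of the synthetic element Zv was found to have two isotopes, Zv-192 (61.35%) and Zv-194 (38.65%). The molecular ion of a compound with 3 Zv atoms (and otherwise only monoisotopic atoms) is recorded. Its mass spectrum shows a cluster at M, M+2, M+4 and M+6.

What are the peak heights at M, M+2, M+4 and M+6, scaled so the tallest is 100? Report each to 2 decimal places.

52.91 : 100.00 : 63.00 : 13.23

The 3 Zv atoms are independent, so intensities follow the terms of (0.6135 + 0.3865)^3.
P(M) = 0.6135^3 = 0.230911
P(M+2) = 3 × 0.6135^2 × 0.3865^1 = 0.436415
P(M+4) = 3 × 0.6135^1 × 0.3865^2 = 0.274938
P(M+6) = 0.3865^3 = 0.057736
The M+2 peak is largest (0.436415); scaling to 100 gives 52.91 : 100.00 : 63.00 : 13.23.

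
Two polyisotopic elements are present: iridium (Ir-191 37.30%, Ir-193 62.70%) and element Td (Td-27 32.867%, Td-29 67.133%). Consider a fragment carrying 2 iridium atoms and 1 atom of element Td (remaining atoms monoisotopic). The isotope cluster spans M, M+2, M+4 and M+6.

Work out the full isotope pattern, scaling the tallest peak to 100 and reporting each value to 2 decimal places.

10.32 : 55.76 : 100.00 : 59.55

Iridium pattern (n=2): 0.139129 : 0.467742 : 0.393129
Element Td pattern (n=1): 0.32867 : 0.67133
Convolve the two distributions (both contribute in 2-u steps):
  M: 0.139129×0.32867 = 0.045728
  M+2: 0.139129×0.67133 + 0.467742×0.32867 = 0.247134
  M+4: 0.467742×0.67133 + 0.393129×0.32867 = 0.443219
  M+6: 0.393129×0.67133 = 0.263919
Scale to base peak (0.443219) = 100: 10.32 : 55.76 : 100.00 : 59.55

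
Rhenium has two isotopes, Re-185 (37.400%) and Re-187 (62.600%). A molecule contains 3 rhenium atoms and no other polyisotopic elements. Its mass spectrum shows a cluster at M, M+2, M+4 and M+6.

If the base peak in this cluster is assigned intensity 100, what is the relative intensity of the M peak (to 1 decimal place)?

11.9

Term probabilities: M 0.0523, M+2 0.2627, M+4 0.4397, M+6 0.2453. Base peak = M+4.
P(M+4) = C(3,2) × 0.37400^1 × 0.62600^2 = 3 × 0.3740 × 0.391876 = 0.439685 (base)
P(M) = C(3,0) × 0.37400^3 × 0.62600^0 = 1 × 0.05231362 × 1.0000 = 0.052314
Relative intensity = 0.052314 / 0.439685 × 100 = 11.9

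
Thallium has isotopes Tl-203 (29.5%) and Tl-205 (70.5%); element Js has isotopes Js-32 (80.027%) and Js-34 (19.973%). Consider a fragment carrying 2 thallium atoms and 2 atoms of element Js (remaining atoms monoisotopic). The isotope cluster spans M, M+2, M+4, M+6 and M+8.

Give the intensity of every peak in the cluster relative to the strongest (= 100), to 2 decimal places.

Thallium pattern (n=2): 0.087025 : 0.41595 : 0.497025
Element Js pattern (n=2): 0.64043207 : 0.31967585 : 0.03989207
Convolve the two distributions (both contribute in 2-u steps):
  M: 0.087025×0.64043207 = 0.055734
  M+2: 0.087025×0.31967585 + 0.41595×0.64043207 = 0.294208
  M+4: 0.087025×0.03989207 + 0.41595×0.31967585 + 0.497025×0.64043207 = 0.454752
  M+6: 0.41595×0.03989207 + 0.497025×0.31967585 = 0.175480
  M+8: 0.497025×0.03989207 = 0.019827
Scale to base peak (0.454752) = 100: 12.26 : 64.70 : 100.00 : 38.59 : 4.36

12.26 : 64.70 : 100.00 : 38.59 : 4.36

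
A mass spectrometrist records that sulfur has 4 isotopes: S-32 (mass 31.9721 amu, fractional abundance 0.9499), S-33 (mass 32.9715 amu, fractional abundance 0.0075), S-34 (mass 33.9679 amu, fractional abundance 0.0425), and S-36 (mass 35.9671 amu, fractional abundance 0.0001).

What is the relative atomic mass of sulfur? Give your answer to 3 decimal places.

The abundance-weighted mean is 0.9499 × 31.9721 + 0.0075 × 32.9715 + 0.0425 × 33.9679 + 0.0001 × 35.9671
= 30.37030 + 0.24729 + 1.44364 + 0.00360 = 32.06483 amu

32.065 amu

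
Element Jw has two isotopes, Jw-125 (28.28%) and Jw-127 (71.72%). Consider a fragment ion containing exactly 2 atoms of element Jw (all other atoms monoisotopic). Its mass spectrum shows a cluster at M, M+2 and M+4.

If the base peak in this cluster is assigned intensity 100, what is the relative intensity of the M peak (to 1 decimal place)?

15.5

Binomial terms of (0.2828 + 0.7172)^2: M 0.0800, M+2 0.4056, M+4 0.5144 → M+4 is the base peak.
P(M+4) = C(2,2) × 0.2828^0 × 0.7172^2 = 1 × 1.0000 × 0.51437584 = 0.514376 (base)
P(M) = C(2,0) × 0.2828^2 × 0.7172^0 = 1 × 0.07997584 × 1.0000 = 0.079976
Relative intensity = 0.079976 / 0.514376 × 100 = 15.5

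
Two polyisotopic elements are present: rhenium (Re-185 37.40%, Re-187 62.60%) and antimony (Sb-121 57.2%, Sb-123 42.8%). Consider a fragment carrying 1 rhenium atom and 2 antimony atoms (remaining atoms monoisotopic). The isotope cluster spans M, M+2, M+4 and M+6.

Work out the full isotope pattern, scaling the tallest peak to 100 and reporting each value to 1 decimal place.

31.5 : 100.0 : 96.7 : 29.6

Rhenium pattern (n=1): 0.3740 : 0.6260
Antimony pattern (n=2): 0.327184 : 0.489632 : 0.183184
Convolve the two distributions (both contribute in 2-u steps):
  M: 0.3740×0.327184 = 0.122367
  M+2: 0.3740×0.489632 + 0.6260×0.327184 = 0.387940
  M+4: 0.3740×0.183184 + 0.6260×0.489632 = 0.375020
  M+6: 0.6260×0.183184 = 0.114673
Scale to base peak (0.387940) = 100: 31.5 : 100.0 : 96.7 : 29.6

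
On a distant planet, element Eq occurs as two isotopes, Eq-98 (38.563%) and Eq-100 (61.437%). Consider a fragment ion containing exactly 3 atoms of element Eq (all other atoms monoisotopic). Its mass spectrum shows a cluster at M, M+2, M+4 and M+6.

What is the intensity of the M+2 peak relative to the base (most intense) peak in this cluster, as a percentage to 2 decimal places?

62.77%

(0.38563 + 0.61437)^3 gives M 0.0573, M+2 0.2741, M+4 0.4367, M+6 0.2319; the largest is M+4.
P(M+4) = C(3,2) × 0.38563^1 × 0.61437^2 = 3 × 0.38563 × 0.3774505 = 0.436669 (base)
P(M+2) = C(3,1) × 0.38563^2 × 0.61437^1 = 3 × 0.1487105 × 0.61437 = 0.274090
Relative intensity = 0.274090 / 0.436669 × 100 = 62.77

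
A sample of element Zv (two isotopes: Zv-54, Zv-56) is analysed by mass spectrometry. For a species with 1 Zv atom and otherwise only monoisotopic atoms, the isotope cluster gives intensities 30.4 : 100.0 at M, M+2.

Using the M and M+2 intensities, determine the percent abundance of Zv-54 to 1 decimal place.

Let p = fractional abundance of Zv-54. I(M+2)/I(M) = [C(1,1)·p^0·(1−p)] / p^1 = 1·(1−p)/p = 100.0/30.4 = 3.2895
(1−p)/p = 3.2895/1 = 3.2895  ⇒  p = 1/(1 + 3.2895) = 0.2331
Zv-54: 23.3%, Zv-56: 76.7%.

23.3%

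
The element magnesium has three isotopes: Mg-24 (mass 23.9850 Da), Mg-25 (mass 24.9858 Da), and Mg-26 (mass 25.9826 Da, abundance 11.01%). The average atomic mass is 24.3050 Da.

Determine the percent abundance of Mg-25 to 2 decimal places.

The remaining 88.99% is split between Mg-24 (fraction x) and Mg-25 (fraction 0.8899 − x).
Substituting: 23.9850x + 24.9858(0.8899 − x) = 21.44431574
(23.9850 − 24.9858)x = -0.79054768  ⇒  x = 0.78992, y = 0.09998
Mg-24: 78.99%, Mg-25: 10.00%.

10.00%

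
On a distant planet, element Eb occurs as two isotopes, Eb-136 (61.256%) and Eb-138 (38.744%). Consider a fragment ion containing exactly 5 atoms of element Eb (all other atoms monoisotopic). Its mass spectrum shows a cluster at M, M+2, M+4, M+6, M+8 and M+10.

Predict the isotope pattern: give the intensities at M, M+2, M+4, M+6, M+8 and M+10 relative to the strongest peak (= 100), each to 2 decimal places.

25.00 : 79.05 : 100.00 : 63.25 : 20.00 : 2.53

Expanding (0.61256 + 0.38744)^5:
P(M) = 0.61256^5 = 0.086247
P(M+2) = 5 × 0.61256^4 × 0.38744^1 = 0.272753
P(M+4) = 10 × 0.61256^3 × 0.38744^2 = 0.345028
P(M+6) = 10 × 0.61256^2 × 0.38744^3 = 0.218228
P(M+8) = 5 × 0.61256^1 × 0.38744^4 = 0.069014
P(M+10) = 0.38744^5 = 0.008730
The M+4 peak is largest (0.345028); scaling to 100 gives 25.00 : 79.05 : 100.00 : 63.25 : 20.00 : 2.53.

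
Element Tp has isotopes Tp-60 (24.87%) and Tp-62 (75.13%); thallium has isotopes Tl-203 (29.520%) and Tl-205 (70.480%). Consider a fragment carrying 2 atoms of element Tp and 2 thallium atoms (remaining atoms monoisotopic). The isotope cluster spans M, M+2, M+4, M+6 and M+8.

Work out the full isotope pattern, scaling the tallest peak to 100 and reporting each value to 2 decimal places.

Element Tp pattern (n=2): 0.06185169 : 0.37369662 : 0.56445169
Thallium pattern (n=2): 0.08714304 : 0.41611392 : 0.49674304
Convolve the two distributions (both contribute in 2-u steps):
  M: 0.06185169×0.08714304 = 0.005390
  M+2: 0.06185169×0.41611392 + 0.37369662×0.08714304 = 0.058302
  M+4: 0.06185169×0.49674304 + 0.37369662×0.41611392 + 0.56445169×0.08714304 = 0.235413
  M+6: 0.37369662×0.49674304 + 0.56445169×0.41611392 = 0.420507
  M+8: 0.56445169×0.49674304 = 0.280387
Scale to base peak (0.420507) = 100: 1.28 : 13.86 : 55.98 : 100.00 : 66.68

1.28 : 13.86 : 55.98 : 100.00 : 66.68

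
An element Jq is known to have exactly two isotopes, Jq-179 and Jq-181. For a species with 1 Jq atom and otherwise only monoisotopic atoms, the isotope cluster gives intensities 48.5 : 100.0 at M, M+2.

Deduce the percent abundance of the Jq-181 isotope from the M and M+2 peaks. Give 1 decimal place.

Write p for the Jq-179 fraction. I(M+2)/I(M) = [C(1,1)·p^0·(1−p)] / p^1 = 1·(1−p)/p = 100.0/48.5 = 2.0619
(1−p)/p = 2.0619/1 = 2.0619  ⇒  p = 1/(1 + 2.0619) = 0.3266
Jq-179: 32.7%, Jq-181: 67.3%.

67.3%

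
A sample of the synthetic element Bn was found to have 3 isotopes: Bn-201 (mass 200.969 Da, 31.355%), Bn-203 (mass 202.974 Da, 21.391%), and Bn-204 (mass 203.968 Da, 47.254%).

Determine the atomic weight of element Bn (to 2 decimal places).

202.82 Da

The abundance-weighted mean is 0.31355 × 200.969 + 0.21391 × 202.974 + 0.47254 × 203.968
= 63.0138 + 43.4182 + 96.3830 = 202.8150 Da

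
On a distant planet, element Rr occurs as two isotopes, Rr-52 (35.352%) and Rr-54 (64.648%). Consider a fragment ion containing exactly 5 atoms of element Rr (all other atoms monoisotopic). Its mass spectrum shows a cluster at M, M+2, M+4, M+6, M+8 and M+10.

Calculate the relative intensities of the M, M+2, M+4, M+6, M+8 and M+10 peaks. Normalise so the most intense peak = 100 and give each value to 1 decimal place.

1.6 : 15.0 : 54.7 : 100.0 : 91.4 : 33.4

Each Rr atom is independently Rr-52 (p = 0.35352) or Rr-54 (q = 0.64648); the cluster is the binomial expansion (p + q)^5.
P(M) = 0.35352^5 = 0.005522
P(M+2) = 5 × 0.35352^4 × 0.64648^1 = 0.050487
P(M+4) = 10 × 0.35352^3 × 0.64648^2 = 0.184651
P(M+6) = 10 × 0.35352^2 × 0.64648^3 = 0.337671
P(M+8) = 5 × 0.35352^1 × 0.64648^4 = 0.308748
P(M+10) = 0.64648^5 = 0.112921
The M+6 peak is largest (0.337671); scaling to 100 gives 1.6 : 15.0 : 54.7 : 100.0 : 91.4 : 33.4.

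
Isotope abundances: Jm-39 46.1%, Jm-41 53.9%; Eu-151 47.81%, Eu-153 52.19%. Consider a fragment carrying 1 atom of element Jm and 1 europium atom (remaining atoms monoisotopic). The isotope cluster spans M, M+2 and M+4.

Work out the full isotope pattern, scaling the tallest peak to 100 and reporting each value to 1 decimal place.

Element Jm pattern (n=1): 0.4610 : 0.5390
Europium pattern (n=1): 0.4781 : 0.5219
Convolve the two distributions (both contribute in 2-u steps):
  M: 0.4610×0.4781 = 0.220404
  M+2: 0.4610×0.5219 + 0.5390×0.4781 = 0.498292
  M+4: 0.5390×0.5219 = 0.281304
Scale to base peak (0.498292) = 100: 44.2 : 100.0 : 56.5

44.2 : 100.0 : 56.5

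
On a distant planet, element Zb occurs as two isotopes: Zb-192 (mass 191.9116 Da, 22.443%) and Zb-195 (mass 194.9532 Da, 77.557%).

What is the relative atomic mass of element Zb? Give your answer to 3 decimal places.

194.271 Da

Ar = Σ fᵢ·mᵢ = 0.22443 × 191.9116 + 0.77557 × 194.9532
= 43.07072 + 151.19985 = 194.27057 Da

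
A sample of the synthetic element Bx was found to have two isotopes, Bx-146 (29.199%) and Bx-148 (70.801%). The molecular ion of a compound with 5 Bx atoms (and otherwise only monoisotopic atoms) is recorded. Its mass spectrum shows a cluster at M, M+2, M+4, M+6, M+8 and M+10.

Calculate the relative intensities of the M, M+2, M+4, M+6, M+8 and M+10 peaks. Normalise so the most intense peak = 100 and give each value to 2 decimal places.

Expanding (0.29199 + 0.70801)^5:
P(M) = 0.29199^5 = 0.002122
P(M+2) = 5 × 0.29199^4 × 0.70801^1 = 0.025732
P(M+4) = 10 × 0.29199^3 × 0.70801^2 = 0.124791
P(M+6) = 10 × 0.29199^2 × 0.70801^3 = 0.302590
P(M+8) = 5 × 0.29199^1 × 0.70801^4 = 0.366856
P(M+10) = 0.70801^5 = 0.177909
The M+8 peak is largest (0.366856); scaling to 100 gives 0.58 : 7.01 : 34.02 : 82.48 : 100.00 : 48.50.

0.58 : 7.01 : 34.02 : 82.48 : 100.00 : 48.50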